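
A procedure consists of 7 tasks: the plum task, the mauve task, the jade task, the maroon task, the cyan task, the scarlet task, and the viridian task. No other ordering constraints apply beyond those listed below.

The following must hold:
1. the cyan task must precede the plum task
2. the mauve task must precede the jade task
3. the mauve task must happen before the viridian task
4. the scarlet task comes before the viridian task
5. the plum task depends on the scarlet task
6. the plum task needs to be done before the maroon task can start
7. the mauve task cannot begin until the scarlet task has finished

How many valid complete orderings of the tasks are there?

The tasks with no prerequisites are the cyan task, the scarlet task; any of them can be placed first.
Counting all ways to extend the partial order to a total order gives 60.

60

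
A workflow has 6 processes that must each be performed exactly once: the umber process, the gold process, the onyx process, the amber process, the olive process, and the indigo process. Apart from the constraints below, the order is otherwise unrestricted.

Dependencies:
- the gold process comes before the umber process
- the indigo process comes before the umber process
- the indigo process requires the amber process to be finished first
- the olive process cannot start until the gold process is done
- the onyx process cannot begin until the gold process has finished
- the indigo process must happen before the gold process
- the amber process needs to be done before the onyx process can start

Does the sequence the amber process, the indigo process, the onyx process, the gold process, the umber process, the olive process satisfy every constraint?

No

In the proposed order, the onyx process appears before the gold process.
That contradicts the constraint that the gold process must precede the onyx process.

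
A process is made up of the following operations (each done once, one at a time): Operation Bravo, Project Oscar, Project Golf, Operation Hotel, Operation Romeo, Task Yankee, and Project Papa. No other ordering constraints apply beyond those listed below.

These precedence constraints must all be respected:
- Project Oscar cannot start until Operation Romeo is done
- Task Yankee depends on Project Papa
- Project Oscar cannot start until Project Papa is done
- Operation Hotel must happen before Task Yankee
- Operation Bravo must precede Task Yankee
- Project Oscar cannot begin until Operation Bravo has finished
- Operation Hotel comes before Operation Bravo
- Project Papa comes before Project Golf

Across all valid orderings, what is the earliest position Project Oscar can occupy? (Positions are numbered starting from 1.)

5

Every operation that must precede Project Oscar has to come before it. Tracing all chains that end at Project Oscar, those operations are: Operation Bravo, Operation Hotel, Operation Romeo, Project Papa — 4 in total.
With 4 mandatory predecessors, the earliest Project Oscar can sit is position 4+1 = 5, and placing just those 4 first achieves it.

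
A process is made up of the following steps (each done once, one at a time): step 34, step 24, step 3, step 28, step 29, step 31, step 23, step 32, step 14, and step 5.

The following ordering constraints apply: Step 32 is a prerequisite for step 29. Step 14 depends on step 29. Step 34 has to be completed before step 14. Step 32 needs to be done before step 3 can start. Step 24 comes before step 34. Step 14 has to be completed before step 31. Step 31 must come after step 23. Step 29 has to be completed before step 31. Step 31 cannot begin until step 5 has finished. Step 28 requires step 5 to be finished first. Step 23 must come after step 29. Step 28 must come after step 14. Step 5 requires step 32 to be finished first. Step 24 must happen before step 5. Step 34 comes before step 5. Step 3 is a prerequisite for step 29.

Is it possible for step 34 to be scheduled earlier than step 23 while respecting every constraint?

Nothing in the constraints forces step 23 before step 34 — there is no chain from step 23 to step 34.
So a valid ordering placing step 34 earlier than step 23 exists.

Yes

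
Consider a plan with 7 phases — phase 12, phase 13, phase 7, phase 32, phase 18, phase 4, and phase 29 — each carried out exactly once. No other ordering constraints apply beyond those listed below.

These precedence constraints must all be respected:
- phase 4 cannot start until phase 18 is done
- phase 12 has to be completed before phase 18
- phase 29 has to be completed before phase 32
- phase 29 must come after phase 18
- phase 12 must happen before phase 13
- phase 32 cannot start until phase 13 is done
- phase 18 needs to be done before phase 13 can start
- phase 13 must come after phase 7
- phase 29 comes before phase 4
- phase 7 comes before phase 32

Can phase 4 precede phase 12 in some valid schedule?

The constraints give a chain phase 12 → phase 18 → phase 4, which forces phase 12 before phase 4.
Hence phase 4 can never be scheduled before phase 12.

No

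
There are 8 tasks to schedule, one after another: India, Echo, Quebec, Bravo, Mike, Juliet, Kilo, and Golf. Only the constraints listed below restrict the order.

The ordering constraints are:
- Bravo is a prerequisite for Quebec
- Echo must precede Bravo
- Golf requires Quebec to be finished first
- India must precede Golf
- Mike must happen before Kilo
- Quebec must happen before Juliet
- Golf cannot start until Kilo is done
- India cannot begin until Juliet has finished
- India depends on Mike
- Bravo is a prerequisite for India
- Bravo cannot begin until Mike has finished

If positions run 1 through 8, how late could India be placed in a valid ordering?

The only task forced after India (directly or by a chain) is Golf.
With 1 mandatory successor out of 8 tasks total, the latest slot for India is 8−1 = 7, and it's reachable by doing all non-successors before India.

7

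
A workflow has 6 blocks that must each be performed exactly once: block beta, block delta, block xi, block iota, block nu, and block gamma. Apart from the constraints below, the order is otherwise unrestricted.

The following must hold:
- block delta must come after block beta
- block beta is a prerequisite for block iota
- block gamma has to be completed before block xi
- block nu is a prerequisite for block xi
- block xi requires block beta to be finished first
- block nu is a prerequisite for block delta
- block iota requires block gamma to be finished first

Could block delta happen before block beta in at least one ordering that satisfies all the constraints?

There is a dependency chain block beta → block delta, so block delta always comes after block beta.
So no valid ordering can have block delta before block beta.

No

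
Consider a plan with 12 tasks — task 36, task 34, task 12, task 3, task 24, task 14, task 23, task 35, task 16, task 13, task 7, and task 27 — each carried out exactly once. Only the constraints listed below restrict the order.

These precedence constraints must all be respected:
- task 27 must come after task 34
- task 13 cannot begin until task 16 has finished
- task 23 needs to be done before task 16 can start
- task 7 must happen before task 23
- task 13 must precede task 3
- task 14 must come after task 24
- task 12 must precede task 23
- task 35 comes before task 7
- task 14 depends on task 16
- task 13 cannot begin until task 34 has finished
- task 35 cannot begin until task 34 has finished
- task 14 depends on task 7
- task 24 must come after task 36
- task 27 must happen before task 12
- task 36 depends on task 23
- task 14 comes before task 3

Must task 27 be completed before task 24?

Following the dependencies: task 27 → task 12 → task 23 → task 36 → task 24.
That forces task 27 before task 24 in every valid schedule.

Yes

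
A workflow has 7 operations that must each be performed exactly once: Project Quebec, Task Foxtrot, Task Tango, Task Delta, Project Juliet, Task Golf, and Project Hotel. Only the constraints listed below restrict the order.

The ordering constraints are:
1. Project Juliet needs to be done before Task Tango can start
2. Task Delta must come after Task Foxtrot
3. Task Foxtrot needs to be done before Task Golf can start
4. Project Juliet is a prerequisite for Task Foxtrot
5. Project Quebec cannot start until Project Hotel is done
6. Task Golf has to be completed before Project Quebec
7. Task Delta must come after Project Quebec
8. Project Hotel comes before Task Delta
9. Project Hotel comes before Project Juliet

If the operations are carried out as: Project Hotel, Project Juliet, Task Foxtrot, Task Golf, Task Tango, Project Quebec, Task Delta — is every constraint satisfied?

Yes

Checking each listed constraint against this order: for instance, Project Hotel is in position 1 and Task Delta in position 7, so that constraint holds — and the remaining constraints check out the same way.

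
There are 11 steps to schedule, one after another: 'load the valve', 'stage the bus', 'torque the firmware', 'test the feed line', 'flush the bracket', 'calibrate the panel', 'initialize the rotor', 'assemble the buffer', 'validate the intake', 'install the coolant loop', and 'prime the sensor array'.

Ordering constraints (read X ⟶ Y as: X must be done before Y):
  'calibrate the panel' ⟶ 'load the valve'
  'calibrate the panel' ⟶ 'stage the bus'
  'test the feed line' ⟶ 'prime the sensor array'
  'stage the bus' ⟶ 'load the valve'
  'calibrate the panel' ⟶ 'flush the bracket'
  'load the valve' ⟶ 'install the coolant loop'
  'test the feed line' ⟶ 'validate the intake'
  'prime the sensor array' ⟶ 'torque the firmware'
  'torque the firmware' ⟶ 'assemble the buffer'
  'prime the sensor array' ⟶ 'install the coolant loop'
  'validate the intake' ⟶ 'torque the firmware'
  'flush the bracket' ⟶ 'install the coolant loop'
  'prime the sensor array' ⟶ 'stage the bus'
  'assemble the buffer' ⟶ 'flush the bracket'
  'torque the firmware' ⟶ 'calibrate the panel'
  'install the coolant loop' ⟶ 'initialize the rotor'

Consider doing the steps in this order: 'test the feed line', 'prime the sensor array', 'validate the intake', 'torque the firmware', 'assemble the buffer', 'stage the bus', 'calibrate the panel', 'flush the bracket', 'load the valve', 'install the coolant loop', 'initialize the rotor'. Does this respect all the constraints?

No

In the proposed order, 'stage the bus' appears before 'calibrate the panel'.
Since 'calibrate the panel' is required before 'stage the bus', the ordering is invalid.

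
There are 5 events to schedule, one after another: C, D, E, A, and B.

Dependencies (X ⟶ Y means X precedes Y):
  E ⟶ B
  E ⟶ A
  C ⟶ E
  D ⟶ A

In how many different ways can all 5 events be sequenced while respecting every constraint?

7

2 events have no prerequisites (C, D), so any of them could come first.
Enumerating by repeatedly choosing an available event (one whose prerequisites are all placed) gives 7 distinct complete orderings.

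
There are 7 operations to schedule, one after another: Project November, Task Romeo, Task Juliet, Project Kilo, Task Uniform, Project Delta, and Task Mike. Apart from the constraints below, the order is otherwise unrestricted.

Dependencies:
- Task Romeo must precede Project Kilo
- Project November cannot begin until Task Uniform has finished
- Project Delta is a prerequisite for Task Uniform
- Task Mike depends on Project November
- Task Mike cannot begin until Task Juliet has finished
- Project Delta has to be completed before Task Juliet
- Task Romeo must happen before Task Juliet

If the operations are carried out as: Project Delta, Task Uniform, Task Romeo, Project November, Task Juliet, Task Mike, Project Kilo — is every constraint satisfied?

Going through the constraints one by one, each required predecessor appears earlier in the sequence than its dependent — e.g. Project Delta (position 1) is before Task Juliet (position 5), as required.

Yes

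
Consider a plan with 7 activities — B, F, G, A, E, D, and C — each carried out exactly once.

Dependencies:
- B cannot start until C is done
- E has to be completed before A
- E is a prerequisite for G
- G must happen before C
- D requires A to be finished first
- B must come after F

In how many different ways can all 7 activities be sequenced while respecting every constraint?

55

The activities with no prerequisites are F, E; any of them can be placed first.
Enumerating by repeatedly choosing an available activity (one whose prerequisites are all placed) gives 55 distinct complete orderings.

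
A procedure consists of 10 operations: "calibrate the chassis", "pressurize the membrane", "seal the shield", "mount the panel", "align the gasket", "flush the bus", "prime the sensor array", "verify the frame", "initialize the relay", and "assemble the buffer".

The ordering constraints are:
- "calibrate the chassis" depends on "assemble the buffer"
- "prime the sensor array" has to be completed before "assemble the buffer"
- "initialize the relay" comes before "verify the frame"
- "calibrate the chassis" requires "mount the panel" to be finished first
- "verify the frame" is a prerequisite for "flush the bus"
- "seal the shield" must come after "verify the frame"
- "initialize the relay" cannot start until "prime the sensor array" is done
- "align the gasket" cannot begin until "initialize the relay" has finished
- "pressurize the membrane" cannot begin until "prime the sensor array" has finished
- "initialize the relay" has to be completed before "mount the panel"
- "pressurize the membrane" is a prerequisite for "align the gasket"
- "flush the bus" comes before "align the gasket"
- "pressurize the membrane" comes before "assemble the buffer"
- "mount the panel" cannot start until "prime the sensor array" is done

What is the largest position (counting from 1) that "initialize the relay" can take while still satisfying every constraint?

Following every chain forward from "initialize the relay", the operations that must come later are "calibrate the chassis", "seal the shield", "mount the panel", "align the gasket", "flush the bus", "verify the frame" — 6 of them.
So at least 6 operations follow "initialize the relay", putting "initialize the relay" no later than position 4. That position is achievable by scheduling everything else first.

4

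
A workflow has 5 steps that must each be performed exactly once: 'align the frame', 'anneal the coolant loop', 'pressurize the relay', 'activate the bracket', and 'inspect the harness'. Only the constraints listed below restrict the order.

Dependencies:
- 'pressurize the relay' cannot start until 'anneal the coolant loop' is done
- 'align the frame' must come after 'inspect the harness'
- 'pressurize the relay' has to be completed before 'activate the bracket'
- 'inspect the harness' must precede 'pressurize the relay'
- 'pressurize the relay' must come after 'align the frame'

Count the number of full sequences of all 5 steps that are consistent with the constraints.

2 steps have no prerequisites ('anneal the coolant loop', 'inspect the harness'), so any of them could come first.
Systematically extending each partial ordering one step at a time and counting, there are 3 complete orderings.

3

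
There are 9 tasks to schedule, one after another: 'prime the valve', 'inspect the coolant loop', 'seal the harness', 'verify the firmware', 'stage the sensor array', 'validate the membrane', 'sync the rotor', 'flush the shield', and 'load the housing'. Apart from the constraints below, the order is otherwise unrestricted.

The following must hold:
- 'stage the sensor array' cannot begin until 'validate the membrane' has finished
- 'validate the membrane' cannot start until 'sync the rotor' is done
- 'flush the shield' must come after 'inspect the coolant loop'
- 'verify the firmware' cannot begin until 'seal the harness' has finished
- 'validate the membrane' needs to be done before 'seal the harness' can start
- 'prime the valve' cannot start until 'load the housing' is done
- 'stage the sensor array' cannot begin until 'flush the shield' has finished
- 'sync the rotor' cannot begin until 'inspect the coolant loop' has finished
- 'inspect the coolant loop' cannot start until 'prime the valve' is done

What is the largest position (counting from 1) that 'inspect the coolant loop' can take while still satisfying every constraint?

Every task that must follow 'inspect the coolant loop' has to come after it. Tracing all chains starting from 'inspect the coolant loop', those tasks are: 'seal the harness', 'verify the firmware', 'stage the sensor array', 'validate the membrane', 'sync the rotor', 'flush the shield' — 6 in total.
So at least 6 tasks follow 'inspect the coolant loop', putting 'inspect the coolant loop' no later than position 3. That position is achievable by scheduling everything else first.

3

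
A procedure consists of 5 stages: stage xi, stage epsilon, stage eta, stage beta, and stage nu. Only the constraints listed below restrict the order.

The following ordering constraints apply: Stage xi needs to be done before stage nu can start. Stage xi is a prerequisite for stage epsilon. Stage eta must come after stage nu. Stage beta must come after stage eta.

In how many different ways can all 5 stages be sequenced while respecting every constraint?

Stage xi is the only stage with nothing required before it, so every ordering starts there.
Systematically extending each partial ordering one stage at a time and counting, there are 4 complete orderings.

4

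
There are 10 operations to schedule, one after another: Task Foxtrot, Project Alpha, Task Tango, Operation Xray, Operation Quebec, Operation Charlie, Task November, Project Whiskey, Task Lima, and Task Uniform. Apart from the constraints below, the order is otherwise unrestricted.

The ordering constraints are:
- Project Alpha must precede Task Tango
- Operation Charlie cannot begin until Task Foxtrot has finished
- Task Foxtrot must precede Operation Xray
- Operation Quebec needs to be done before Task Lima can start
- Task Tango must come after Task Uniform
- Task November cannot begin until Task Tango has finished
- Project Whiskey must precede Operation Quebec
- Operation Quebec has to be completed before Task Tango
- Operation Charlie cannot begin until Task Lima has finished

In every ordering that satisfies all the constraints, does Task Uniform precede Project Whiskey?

Task Uniform and Project Whiskey are not related by any chain of constraints.
So Task Uniform can come before Project Whiskey or after — it is not forced.

No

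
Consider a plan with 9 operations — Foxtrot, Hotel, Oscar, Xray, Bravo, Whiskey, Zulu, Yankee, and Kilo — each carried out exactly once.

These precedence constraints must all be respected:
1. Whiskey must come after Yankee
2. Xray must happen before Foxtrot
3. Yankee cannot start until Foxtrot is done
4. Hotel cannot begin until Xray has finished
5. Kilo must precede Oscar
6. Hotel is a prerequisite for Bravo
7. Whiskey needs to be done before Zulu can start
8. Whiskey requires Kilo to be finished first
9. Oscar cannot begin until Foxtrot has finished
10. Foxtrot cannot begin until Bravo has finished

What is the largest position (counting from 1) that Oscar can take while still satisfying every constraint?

Oscar has no required successors, so nothing stops it from going last (position 9).

9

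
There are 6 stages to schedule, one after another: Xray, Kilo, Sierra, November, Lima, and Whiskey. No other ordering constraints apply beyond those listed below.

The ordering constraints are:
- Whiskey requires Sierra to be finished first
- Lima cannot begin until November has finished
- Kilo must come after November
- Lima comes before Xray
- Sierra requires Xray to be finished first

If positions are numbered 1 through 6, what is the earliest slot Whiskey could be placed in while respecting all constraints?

5

Working backwards through the constraints from Whiskey, its full set of required predecessors is Xray, Sierra, November, Lima — 4 of them.
So at minimum 4 stages come before Whiskey, putting Whiskey no earlier than position 5. That position is achievable by scheduling exactly those predecessors first.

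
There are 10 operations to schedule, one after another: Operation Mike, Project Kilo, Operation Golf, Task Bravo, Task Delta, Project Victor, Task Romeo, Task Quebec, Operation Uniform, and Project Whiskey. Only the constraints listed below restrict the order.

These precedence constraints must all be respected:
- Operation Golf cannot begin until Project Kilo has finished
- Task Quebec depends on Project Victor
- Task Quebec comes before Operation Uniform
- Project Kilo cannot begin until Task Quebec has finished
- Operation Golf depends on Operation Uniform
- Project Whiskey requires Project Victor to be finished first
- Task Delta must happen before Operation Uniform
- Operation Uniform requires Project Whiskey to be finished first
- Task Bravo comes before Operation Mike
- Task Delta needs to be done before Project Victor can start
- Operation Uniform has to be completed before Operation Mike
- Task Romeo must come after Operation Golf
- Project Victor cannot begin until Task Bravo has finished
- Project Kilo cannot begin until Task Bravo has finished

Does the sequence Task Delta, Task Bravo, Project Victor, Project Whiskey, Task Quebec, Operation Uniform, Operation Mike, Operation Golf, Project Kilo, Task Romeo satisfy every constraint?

No

The sequence places Operation Golf ahead of Project Kilo.
That contradicts the constraint that Project Kilo must precede Operation Golf.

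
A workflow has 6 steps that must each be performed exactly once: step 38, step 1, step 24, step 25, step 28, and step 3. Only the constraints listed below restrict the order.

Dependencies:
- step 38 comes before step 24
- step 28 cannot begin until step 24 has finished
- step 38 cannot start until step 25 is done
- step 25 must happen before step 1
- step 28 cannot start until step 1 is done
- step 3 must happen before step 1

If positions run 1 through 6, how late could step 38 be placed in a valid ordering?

4

The steps that are forced after step 38, directly or by a chain of constraints, are step 24, step 28. That's 2 steps.
So at least 2 steps follow step 38, putting step 38 no later than position 4. That position is achievable by scheduling everything else first.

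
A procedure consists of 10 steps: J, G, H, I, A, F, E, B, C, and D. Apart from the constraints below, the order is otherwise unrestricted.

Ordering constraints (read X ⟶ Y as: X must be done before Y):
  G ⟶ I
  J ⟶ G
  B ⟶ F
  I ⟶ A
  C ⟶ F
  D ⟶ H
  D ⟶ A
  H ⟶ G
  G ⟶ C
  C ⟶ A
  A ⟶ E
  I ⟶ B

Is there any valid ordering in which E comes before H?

Following H → G → C → A → E, H must precede E in every valid ordering.
So no valid ordering can have E before H.

No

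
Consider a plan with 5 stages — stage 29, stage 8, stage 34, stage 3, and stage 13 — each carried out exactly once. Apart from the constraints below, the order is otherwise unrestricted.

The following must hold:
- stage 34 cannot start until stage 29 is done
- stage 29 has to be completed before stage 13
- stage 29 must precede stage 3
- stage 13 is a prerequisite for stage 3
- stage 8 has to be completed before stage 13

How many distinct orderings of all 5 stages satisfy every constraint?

7

2 stages have no prerequisites (stage 29, stage 8), so any of them could come first.
Enumerating by repeatedly choosing an available stage (one whose prerequisites are all placed) gives 7 distinct complete orderings.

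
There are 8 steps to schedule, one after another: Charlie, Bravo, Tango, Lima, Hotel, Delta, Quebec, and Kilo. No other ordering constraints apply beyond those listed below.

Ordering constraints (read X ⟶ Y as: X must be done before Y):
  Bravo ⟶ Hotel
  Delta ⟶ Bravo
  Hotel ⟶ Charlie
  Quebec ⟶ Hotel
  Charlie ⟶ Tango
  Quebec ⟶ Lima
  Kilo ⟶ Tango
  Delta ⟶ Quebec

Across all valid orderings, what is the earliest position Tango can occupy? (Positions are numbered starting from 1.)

7

The steps that are forced before Tango, directly or transitively, are Charlie, Bravo, Hotel, Delta, Quebec, Kilo. That's 6 steps.
With 6 mandatory predecessors, the earliest Tango can sit is position 6+1 = 7, and placing just those 6 first achieves it.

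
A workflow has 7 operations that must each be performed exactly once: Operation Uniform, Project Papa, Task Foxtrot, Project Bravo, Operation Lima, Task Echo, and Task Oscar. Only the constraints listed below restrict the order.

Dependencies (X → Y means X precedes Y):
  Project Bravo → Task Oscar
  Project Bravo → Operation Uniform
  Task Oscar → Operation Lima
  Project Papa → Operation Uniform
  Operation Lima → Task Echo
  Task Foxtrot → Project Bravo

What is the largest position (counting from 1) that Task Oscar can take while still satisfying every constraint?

5

Following every chain forward from Task Oscar, the operations that must come later are Operation Lima, Task Echo — 2 of them.
With 2 mandatory successors out of 7 operations total, the latest slot for Task Oscar is 7−2 = 5, and it's reachable by doing all non-successors before Task Oscar.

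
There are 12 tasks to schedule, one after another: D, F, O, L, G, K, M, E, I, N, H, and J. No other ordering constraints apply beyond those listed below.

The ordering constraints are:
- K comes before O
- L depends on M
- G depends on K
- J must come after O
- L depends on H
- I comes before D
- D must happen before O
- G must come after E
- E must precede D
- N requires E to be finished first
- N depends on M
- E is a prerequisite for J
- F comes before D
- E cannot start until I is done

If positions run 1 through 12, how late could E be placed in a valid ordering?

7

Every task that must follow E has to come after it. Tracing all chains starting from E, those tasks are: D, O, G, N, J — 5 in total.
So at least 5 tasks follow E, putting E no later than position 7. That position is achievable by scheduling everything else first.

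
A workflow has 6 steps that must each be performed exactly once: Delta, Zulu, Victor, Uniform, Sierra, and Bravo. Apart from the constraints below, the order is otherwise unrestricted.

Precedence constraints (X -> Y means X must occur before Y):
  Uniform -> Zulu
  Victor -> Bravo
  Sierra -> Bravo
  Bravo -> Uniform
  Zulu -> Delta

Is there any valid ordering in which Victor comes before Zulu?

Yes

Victor is actually forced before Zulu by the constraints, so certainly some valid ordering has Victor first.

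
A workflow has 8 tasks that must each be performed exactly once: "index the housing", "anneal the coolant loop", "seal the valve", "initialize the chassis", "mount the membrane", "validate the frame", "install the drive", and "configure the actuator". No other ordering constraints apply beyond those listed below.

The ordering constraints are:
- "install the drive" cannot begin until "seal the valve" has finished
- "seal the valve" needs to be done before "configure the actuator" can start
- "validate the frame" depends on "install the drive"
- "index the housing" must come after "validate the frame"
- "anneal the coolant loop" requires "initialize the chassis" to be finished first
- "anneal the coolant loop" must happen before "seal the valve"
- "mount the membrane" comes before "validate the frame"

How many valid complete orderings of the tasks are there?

22

2 tasks have no prerequisites ("initialize the chassis", "mount the membrane"), so any of them could come first.
Systematically extending each partial ordering one task at a time and counting, there are 22 complete orderings.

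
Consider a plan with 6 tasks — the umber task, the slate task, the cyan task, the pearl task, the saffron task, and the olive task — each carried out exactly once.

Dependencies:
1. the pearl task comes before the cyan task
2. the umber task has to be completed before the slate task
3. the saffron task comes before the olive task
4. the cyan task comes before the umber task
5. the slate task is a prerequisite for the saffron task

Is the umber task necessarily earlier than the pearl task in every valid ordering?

The constraints actually force the pearl task before the umber task (via the pearl task → the cyan task → the umber task), not the other way around.
So the umber task never precedes the pearl task.

No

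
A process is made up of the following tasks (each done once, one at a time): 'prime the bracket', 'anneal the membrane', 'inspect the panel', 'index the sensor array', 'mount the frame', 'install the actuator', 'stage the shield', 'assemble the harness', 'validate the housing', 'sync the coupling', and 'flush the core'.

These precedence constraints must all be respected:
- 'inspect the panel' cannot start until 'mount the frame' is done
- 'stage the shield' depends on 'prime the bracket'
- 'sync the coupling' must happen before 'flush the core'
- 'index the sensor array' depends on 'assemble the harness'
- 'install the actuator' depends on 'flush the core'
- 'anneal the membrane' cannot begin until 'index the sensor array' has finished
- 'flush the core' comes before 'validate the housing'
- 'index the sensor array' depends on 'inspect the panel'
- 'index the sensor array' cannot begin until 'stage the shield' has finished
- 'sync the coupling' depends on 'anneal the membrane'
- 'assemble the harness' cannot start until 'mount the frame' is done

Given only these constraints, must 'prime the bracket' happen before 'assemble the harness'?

'prime the bracket' and 'assemble the harness' are not related by any chain of constraints.
A valid ordering placing 'assemble the harness' before 'prime the bracket' exists, so the answer is no.

No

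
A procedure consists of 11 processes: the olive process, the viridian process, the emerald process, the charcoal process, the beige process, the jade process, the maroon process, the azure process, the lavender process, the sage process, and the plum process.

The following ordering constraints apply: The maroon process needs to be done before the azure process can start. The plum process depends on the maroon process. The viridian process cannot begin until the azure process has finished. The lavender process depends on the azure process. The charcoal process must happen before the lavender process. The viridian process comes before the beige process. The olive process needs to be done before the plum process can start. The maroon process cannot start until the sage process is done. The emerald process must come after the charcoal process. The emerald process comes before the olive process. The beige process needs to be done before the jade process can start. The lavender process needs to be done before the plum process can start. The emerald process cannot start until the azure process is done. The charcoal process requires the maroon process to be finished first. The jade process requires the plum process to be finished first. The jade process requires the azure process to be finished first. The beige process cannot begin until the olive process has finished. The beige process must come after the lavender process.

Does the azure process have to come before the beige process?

Chaining the stated constraints: the azure process → the lavender process → the beige process.
Hence the azure process necessarily comes before the beige process.

Yes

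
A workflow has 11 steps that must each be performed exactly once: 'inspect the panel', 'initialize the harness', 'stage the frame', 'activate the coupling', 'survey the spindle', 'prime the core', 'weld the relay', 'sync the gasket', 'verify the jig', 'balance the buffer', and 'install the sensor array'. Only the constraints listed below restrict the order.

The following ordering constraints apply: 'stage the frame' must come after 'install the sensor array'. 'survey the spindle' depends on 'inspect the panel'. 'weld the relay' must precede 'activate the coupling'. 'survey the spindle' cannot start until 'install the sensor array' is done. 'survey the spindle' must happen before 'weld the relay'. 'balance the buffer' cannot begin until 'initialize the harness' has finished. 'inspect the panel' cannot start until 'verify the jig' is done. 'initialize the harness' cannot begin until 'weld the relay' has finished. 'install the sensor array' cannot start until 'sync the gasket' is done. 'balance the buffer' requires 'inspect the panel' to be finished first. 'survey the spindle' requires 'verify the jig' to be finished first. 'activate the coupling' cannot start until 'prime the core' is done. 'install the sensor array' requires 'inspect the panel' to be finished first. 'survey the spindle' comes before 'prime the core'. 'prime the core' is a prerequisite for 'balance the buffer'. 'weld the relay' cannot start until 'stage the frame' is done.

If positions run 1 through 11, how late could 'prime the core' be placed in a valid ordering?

Every step that must follow 'prime the core' has to come after it. Tracing all chains starting from 'prime the core', those steps are: 'activate the coupling', 'balance the buffer' — 2 in total.
With 2 mandatory successors out of 11 steps total, the latest slot for 'prime the core' is 11−2 = 9, and it's reachable by doing all non-successors before 'prime the core'.

9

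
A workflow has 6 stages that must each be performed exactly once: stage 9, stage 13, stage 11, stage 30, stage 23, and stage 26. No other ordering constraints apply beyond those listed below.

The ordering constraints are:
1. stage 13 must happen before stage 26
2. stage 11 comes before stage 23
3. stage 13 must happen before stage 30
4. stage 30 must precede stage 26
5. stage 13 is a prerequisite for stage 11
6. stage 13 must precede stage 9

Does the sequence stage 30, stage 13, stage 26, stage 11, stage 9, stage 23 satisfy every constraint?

No

Here stage 13 comes after stage 30.
That contradicts the constraint that stage 13 must precede stage 30.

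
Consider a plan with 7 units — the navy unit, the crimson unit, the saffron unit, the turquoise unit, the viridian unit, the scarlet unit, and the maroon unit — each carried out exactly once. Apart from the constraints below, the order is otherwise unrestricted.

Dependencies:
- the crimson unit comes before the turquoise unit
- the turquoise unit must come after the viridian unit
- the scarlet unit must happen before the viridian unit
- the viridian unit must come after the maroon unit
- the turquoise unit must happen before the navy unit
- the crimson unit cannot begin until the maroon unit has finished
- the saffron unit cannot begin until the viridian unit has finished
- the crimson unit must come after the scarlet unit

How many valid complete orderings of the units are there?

2 units have no prerequisites (the scarlet unit, the maroon unit), so any of them could come first.
Systematically extending each partial ordering one unit at a time and counting, there are 14 complete orderings.

14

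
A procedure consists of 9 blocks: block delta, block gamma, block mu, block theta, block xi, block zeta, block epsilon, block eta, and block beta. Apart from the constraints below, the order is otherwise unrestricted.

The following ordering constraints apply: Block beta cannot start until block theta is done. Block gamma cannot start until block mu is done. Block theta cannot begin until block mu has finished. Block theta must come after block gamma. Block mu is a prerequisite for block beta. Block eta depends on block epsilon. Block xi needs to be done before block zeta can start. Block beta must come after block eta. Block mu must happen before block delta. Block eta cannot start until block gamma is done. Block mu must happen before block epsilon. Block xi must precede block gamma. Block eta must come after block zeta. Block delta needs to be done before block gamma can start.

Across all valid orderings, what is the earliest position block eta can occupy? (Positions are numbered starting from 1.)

7

Every block that must precede block eta has to come before it. Tracing all chains that end at block eta, those blocks are: block delta, block gamma, block mu, block xi, block zeta, block epsilon — 6 in total.
With 6 mandatory predecessors, the earliest block eta can sit is position 6+1 = 7, and placing just those 6 first achieves it.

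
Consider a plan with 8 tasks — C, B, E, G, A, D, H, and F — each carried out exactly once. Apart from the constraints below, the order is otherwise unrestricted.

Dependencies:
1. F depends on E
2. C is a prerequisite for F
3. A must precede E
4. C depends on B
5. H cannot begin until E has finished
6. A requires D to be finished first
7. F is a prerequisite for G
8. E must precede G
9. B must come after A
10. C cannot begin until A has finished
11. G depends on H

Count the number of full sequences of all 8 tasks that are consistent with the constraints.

D is the only task with nothing required before it, so every ordering starts there.
Systematically extending each partial ordering one task at a time and counting, there are 9 complete orderings.

9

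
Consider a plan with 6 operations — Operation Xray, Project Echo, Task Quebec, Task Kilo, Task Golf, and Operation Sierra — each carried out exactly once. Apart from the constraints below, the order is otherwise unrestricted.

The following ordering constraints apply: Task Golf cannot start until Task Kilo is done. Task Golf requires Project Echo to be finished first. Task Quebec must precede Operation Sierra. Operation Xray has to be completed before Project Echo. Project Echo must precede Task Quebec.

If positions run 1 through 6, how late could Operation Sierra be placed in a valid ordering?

Nothing depends on Operation Sierra, so it can be the final operation, position 6.

6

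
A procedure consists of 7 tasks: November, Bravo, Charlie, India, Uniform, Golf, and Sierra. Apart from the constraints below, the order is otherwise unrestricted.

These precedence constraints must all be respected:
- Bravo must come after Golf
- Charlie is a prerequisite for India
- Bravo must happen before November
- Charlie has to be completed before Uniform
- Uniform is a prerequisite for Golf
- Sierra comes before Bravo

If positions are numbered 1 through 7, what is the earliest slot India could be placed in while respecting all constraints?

2

Working backwards through the constraints from India, its only required predecessor is Charlie.
With 1 mandatory predecessor, the earliest India can sit is position 1+1 = 2, and placing just that one first achieves it.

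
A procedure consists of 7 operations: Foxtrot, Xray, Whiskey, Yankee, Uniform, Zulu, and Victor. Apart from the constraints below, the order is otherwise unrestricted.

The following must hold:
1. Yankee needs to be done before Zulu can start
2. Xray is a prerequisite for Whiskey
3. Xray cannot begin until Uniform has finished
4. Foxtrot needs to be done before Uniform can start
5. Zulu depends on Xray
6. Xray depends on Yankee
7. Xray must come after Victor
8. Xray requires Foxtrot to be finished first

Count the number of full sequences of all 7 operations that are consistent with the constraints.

The operations with no prerequisites are Foxtrot, Yankee, Victor; any of them can be placed first.
Enumerating by repeatedly choosing an available operation (one whose prerequisites are all placed) gives 24 distinct complete orderings.

24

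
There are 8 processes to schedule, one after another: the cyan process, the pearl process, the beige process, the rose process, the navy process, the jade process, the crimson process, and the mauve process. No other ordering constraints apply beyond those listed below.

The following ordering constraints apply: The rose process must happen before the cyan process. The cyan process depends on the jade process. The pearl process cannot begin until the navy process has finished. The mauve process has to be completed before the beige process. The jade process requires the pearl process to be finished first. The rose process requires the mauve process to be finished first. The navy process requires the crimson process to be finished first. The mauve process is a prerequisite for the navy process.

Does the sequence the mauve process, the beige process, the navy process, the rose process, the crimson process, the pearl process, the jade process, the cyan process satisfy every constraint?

In the proposed order, the navy process appears before the crimson process.
But one of the constraints requires the crimson process before the navy process, so this ordering violates it.

No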